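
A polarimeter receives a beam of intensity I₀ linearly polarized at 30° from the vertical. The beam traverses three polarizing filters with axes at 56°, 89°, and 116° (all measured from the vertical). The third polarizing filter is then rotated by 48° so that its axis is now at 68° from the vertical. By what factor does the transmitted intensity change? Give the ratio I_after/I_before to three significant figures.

Before rotation:
By Malus's law, I₁ = I₀ cos²(56° − 30°) = I₀ cos²(26°) = 0.8078 I₀.
I₂ = I₁ cos²(89° − 56°) = 0.8078 I₀ · cos²(33°) = 0.5682 I₀.
I₃ = I₂ cos²(116° − 89°) = 0.5682 I₀ · cos²(27°) = 0.4511 I₀.
After rotation:
I₁ = I₀ cos²(56° − 30°) = I₀ cos²(26°) = 0.8078 I₀.
I₂ = I₁ cos²(89° − 56°) = 0.8078 I₀ · cos²(33°) = 0.5682 I₀.
I₃ = I₂ cos²(68° − 89°) = 0.5682 I₀ · cos²(21°) = 0.4952 I₀.
Ratio = 0.4952 / 0.4511 = 1.098.

I_new/I_old ≈ 1.10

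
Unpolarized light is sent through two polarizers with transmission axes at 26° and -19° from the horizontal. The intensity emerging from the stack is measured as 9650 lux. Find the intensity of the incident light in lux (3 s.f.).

Unpolarized light through the first polarizer → I₁ = ½ I₀, now polarized at 26°.
I₂ = I₁ cos²(-19° − 26°) = 0.5 I₀ · cos²(45°) = 0.25 I₀.
So 9650 lux = 0.25 I₀, giving I₀ = 9650/0.25 = 3.86e+04 lux.

I₀ ≈ 3.86e4 lux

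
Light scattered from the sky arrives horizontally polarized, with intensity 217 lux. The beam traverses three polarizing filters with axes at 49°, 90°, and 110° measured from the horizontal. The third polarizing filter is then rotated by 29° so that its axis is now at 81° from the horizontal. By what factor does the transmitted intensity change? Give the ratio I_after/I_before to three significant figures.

I_new/I_old ≈ 1.10

Before rotation:
By Malus's law, I₁ = I₀ cos²(49° − 0°) = I₀ cos²(49°) = 0.4304 I₀.
I₂ = I₁ cos²(90° − 49°) = 0.4304 I₀ · cos²(41°) = 0.2452 I₀.
I₃ = I₂ cos²(110° − 90°) = 0.2452 I₀ · cos²(20°) = 0.2165 I₀.
After rotation:
I₁ = I₀ cos²(49° − 0°) = I₀ cos²(49°) = 0.4304 I₀.
I₂ = I₁ cos²(90° − 49°) = 0.4304 I₀ · cos²(41°) = 0.2452 I₀.
I₃ = I₂ cos²(81° − 90°) = 0.2452 I₀ · cos²(9°) = 0.2392 I₀.
Ratio = 0.2392 / 0.2165 = 1.105.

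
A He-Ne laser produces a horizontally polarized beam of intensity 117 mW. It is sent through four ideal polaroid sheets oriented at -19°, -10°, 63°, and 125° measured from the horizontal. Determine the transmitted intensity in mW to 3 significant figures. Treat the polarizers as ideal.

I ≈ 1.92 mW

By Malus's law, I₁ = 117 mW · cos²(19°) = 104.6 mW.
I₂ = I₁ · cos²(9°) = 104.6 · 0.9755 = 102 mW.
I₃ = I₂ · cos²(73°) = 102 · 0.08548 = 8.722 mW.
I₄ = I₃ · cos²(62°) = 8.722 · 0.2204 = 1.922 mW.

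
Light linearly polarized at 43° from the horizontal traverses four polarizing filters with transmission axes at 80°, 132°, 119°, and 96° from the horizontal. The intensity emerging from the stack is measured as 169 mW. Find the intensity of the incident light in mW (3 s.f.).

I₁ = I₀ cos²(80° − 43°) = I₀ cos²(37°) = 0.6378 I₀.
I₂ = I₁ cos²(132° − 80°) = 0.6378 I₀ · cos²(52°) = 0.2418 I₀.
I₃ = I₂ cos²(119° − 132°) = 0.2418 I₀ · cos²(13°) = 0.2295 I₀.
I₄ = I₃ cos²(96° − 119°) = 0.2295 I₀ · cos²(23°) = 0.1945 I₀.
So 169 mW = 0.1945 I₀, giving I₀ = 169/0.1945 = 869 mW.

I₀ ≈ 869 mW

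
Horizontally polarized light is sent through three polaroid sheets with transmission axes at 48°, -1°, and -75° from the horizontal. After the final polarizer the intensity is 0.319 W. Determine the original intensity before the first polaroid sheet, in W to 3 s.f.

I₀ ≈ 21.8 W

By Malus's law, I₁ = I₀ cos²(48° − 0°) = I₀ cos²(48°) = 0.4477 I₀.
I₂ = I₁ cos²(-1° − 48°) = 0.4477 I₀ · cos²(49°) = 0.1927 I₀.
I₃ = I₂ cos²(-75° + 1°) = 0.1927 I₀ · cos²(74°) = 0.01464 I₀.
So 0.319 W = 0.01464 I₀, giving I₀ = 0.319/0.01464 = 21.79 W.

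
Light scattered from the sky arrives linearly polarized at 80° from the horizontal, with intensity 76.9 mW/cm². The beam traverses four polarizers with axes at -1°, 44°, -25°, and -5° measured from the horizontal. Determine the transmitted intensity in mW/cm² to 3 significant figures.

I₁ = 76.9 mW/cm² · cos²(81°) = 1.882 mW/cm².
I₂ = I₁ · cos²(45°) = 1.882 · 0.5 = 0.9409 mW/cm².
I₃ = I₂ · cos²(69°) = 0.9409 · 0.1284 = 0.1208 mW/cm².
I₄ = I₃ · cos²(20°) = 0.1208 · 0.883 = 0.1067 mW/cm².

I ≈ 0.107 mW/cm²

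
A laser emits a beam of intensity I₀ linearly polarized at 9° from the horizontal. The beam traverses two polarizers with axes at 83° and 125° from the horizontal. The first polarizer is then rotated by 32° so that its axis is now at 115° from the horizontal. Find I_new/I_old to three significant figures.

I_new/I_old ≈ 1.76

Before rotation:
I₁ = I₀ cos²(83° − 9°) = I₀ cos²(74°) = 0.07598 I₀.
I₂ = I₁ cos²(125° − 83°) = 0.07598 I₀ · cos²(42°) = 0.04196 I₀.
After rotation:
I₁ = I₀ cos²(115° − 9°) = I₀ cos²(74°) = 0.07598 I₀.
I₂ = I₁ cos²(125° − 115°) = 0.07598 I₀ · cos²(10°) = 0.07368 I₀.
Ratio = 0.07368 / 0.04196 = 1.756.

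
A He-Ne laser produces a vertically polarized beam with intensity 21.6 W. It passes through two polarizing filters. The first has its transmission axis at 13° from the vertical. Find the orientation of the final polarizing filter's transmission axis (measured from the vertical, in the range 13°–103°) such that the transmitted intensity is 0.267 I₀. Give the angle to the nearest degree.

I₁ = I₀ cos²(13° − 0°) = I₀ cos²(13°) = 0.9494 I₀.
Need I₂/I₀ = 0.267, so cos²(θ − 13°) = 0.267 / 0.9494 = 0.2812.
θ − 13° = arccos(√0.2812) = 58.0°, giving θ ≈ 13 + 58.0 = 71.0°.

θ ≈ 71°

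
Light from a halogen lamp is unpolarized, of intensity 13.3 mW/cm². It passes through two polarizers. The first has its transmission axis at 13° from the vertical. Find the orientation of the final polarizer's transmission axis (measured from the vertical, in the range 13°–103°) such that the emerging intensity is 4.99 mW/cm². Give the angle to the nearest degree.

θ ≈ 43°

Unpolarized light through the first polarizer → I₁ = ½ I₀, now polarized at 13°.
Target fraction: 4.99 / 13.3 mW/cm² = 0.3752 of I₀.
Need I₂/I₀ = 0.3752, so cos²(θ − 13°) = 0.3752 / 0.5 = 0.7504.
θ − 13° = arccos(√0.7504) = 30.0°, giving θ ≈ 13 + 30.0 = 43.0°.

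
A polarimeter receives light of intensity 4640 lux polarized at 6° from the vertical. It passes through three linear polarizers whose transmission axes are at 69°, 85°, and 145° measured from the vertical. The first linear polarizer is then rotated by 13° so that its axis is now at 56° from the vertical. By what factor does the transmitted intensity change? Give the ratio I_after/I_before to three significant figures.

I_new/I_old ≈ 1.66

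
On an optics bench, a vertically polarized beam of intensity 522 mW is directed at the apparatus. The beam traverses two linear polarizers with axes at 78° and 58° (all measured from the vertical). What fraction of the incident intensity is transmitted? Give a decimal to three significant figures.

I/I₀ ≈ 0.0382

I₁ = 522 mW · cos²(78°) = 22.56 mW.
I₂ = I₁ · cos²(20°) = 22.56 · 0.883 = 19.93 mW.
Transmitted fraction = 0.03817.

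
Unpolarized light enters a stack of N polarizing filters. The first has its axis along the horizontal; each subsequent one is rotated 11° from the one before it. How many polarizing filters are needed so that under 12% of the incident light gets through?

N = 40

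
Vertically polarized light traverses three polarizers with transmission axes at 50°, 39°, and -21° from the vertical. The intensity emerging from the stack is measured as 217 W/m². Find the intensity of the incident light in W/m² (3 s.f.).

I₀ ≈ 2180 W/m²

I₁ = I₀ cos²(50° − 0°) = I₀ cos²(50°) = 0.4132 I₀.
I₂ = I₁ cos²(39° − 50°) = 0.4132 I₀ · cos²(11°) = 0.3981 I₀.
I₃ = I₂ cos²(-21° − 39°) = 0.3981 I₀ · cos²(60°) = 0.09953 I₀.
So 217 W/m² = 0.09953 I₀, giving I₀ = 217/0.09953 = 2180 W/m².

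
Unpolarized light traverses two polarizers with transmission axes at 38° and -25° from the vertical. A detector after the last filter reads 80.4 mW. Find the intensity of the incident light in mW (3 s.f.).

Unpolarized light through the first polarizer → I₁ = ½ I₀, now polarized at 38°.
I₂ = I₁ cos²(-25° − 38°) = 0.5 I₀ · cos²(63°) = 0.1031 I₀.
So 80.4 mW = 0.1031 I₀, giving I₀ = 80.4/0.1031 = 780.2 mW.

I₀ ≈ 780 mW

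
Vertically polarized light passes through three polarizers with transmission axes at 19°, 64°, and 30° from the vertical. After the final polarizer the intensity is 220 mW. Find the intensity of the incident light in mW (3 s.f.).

I₀ ≈ 716 mW

I₁ = I₀ cos²(19° − 0°) = I₀ cos²(19°) = 0.894 I₀.
I₂ = I₁ cos²(64° − 19°) = 0.894 I₀ · cos²(45°) = 0.447 I₀.
I₃ = I₂ cos²(30° − 64°) = 0.447 I₀ · cos²(34°) = 0.3072 I₀.
So 220 mW = 0.3072 I₀, giving I₀ = 220/0.3072 = 716.1 mW.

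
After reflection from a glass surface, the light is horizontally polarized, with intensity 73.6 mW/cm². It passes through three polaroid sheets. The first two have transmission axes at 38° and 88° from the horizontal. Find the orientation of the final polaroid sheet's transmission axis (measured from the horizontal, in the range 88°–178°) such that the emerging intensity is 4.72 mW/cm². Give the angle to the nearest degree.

I₁ = I₀ cos²(38° − 0°) = I₀ cos²(38°) = 0.621 I₀.
I₂ = I₁ cos²(88° − 38°) = 0.621 I₀ · cos²(50°) = 0.2566 I₀.
Target fraction: 4.72 / 73.6 mW/cm² = 0.06413 of I₀.
Need I₃/I₀ = 0.06413, so cos²(θ − 88°) = 0.06413 / 0.2566 = 0.25.
θ − 88° = arccos(√0.25) = 60.0°, giving θ ≈ 88 + 60.0 = 148.0°.

θ ≈ 148°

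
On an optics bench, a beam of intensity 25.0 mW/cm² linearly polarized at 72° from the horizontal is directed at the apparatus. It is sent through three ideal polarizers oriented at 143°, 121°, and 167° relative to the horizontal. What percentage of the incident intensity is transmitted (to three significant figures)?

≈ 4.40%

I₁ = 25.0 mW/cm² · cos²(71°) = 2.65 mW/cm².
I₂ = I₁ · cos²(22°) = 2.65 · 0.8597 = 2.278 mW/cm².
I₃ = I₂ · cos²(46°) = 2.278 · 0.4826 = 1.099 mW/cm².
That is 4.397% of the incident intensity.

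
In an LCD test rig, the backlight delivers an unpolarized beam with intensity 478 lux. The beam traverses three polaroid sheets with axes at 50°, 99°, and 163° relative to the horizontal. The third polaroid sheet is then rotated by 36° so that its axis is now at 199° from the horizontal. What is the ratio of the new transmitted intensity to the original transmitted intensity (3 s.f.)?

I_new/I_old ≈ 0.157

Before rotation:
Unpolarized light through the first polarizer → I₁ = ½ I₀, now polarized at 50°.
I₂ = I₁ cos²(99° − 50°) = 0.5 I₀ · cos²(49°) = 0.2152 I₀.
I₃ = I₂ cos²(163° − 99°) = 0.2152 I₀ · cos²(64°) = 0.04136 I₀.
After rotation:
Unpolarized light through the first polarizer → I₁ = ½ I₀, now polarized at 50°.
I₂ = I₁ cos²(99° − 50°) = 0.5 I₀ · cos²(49°) = 0.2152 I₀.
Angle between axes 2 and 3: 80°. I₃ = 0.2152 I₀ · cos²(80°) = 0.006489 I₀.
Ratio = 0.006489 / 0.04136 = 0.1569.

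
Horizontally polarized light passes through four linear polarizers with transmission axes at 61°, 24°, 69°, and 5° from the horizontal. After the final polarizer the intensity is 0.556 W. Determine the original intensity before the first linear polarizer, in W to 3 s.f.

I₁ = I₀ cos²(61° − 0°) = I₀ cos²(61°) = 0.235 I₀.
I₂ = I₁ cos²(24° − 61°) = 0.235 I₀ · cos²(37°) = 0.1499 I₀.
I₃ = I₂ cos²(69° − 24°) = 0.1499 I₀ · cos²(45°) = 0.07496 I₀.
I₄ = I₃ cos²(5° − 69°) = 0.07496 I₀ · cos²(64°) = 0.0144 I₀.
So 0.556 W = 0.0144 I₀, giving I₀ = 0.556/0.0144 = 38.6 W.

I₀ ≈ 38.6 W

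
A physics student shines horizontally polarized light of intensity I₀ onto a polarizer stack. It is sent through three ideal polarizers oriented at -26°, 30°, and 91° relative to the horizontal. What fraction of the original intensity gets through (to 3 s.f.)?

By Malus's law, I₁ = I₀ cos²(-26° − 0°) = I₀ cos²(26°) = 0.8078 I₀.
I₂ = I₁ cos²(30° + 26°) = 0.8078 I₀ · cos²(56°) = 0.2526 I₀.
I₃ = I₂ cos²(91° − 30°) = 0.2526 I₀ · cos²(61°) = 0.05937 I₀.
Transmitted fraction = 0.05937.

≈ 0.0594 I₀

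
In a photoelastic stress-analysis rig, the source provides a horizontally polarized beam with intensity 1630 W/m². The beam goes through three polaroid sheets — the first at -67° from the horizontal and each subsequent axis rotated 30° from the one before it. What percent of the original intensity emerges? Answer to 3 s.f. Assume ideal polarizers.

I₁ = 1630 W/m² · cos²(67°) = 248.9 W/m².
I₂ = I₁ · cos²(30°) = 248.9 · 0.75 = 186.6 W/m².
I₃ = I₂ · cos²(30°) = 186.6 · 0.75 = 140 W/m².
That is 8.588% of the incident intensity.

≈ 8.59%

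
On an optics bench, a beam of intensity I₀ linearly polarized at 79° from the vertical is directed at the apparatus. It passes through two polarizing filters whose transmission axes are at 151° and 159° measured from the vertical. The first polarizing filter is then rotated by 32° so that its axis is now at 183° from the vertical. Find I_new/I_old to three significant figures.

Before rotation:
By Malus's law, I₁ = I₀ cos²(151° − 79°) = I₀ cos²(72°) = 0.09549 I₀.
I₂ = I₁ cos²(159° − 151°) = 0.09549 I₀ · cos²(8°) = 0.09364 I₀.
After rotation:
I₁ = I₀ cos²(183° − 79°) = I₀ cos²(76°) = 0.05853 I₀.
I₂ = I₁ cos²(159° − 183°) = 0.05853 I₀ · cos²(24°) = 0.04884 I₀.
Ratio = 0.04884 / 0.09364 = 0.5216.

I_new/I_old ≈ 0.522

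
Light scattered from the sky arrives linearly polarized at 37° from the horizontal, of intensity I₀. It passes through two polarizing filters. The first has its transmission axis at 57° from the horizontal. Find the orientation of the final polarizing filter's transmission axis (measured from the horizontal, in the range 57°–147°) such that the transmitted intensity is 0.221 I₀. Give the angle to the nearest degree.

By Malus's law, I₁ = I₀ cos²(57° − 37°) = I₀ cos²(20°) = 0.883 I₀.
Need I₂/I₀ = 0.221, so cos²(θ − 57°) = 0.221 / 0.883 = 0.2503.
θ − 57° = arccos(√0.2503) = 60.0°, giving θ ≈ 57 + 60.0 = 117.0°.

θ ≈ 117°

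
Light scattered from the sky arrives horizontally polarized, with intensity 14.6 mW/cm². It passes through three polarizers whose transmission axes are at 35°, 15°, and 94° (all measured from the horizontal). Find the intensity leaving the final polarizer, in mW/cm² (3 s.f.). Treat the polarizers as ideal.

I ≈ 0.315 mW/cm²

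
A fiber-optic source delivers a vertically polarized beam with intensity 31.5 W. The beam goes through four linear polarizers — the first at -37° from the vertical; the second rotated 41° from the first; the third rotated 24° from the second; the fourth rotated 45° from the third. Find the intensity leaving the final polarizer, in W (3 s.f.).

By Malus's law, I₁ = 31.5 W · cos²(37°) = 20.09 W.
I₂ = I₁ · cos²(41°) = 20.09 · 0.5696 = 11.44 W.
I₃ = I₂ · cos²(24°) = 11.44 · 0.8346 = 9.551 W.
I₄ = I₃ · cos²(45°) = 9.551 · 0.5 = 4.775 W.

I ≈ 4.78 W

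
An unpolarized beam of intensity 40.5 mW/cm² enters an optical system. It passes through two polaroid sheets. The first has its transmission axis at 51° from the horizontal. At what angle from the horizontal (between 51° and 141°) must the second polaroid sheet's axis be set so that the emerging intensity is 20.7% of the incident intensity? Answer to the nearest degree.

θ ≈ 101°

Unpolarized light through the first polarizer → I₁ = ½ I₀, now polarized at 51°.
Need I₂/I₀ = 0.207, so cos²(θ − 51°) = 0.207 / 0.5 = 0.414.
θ − 51° = arccos(√0.414) = 50.0°, giving θ ≈ 51 + 50.0 = 101.0°.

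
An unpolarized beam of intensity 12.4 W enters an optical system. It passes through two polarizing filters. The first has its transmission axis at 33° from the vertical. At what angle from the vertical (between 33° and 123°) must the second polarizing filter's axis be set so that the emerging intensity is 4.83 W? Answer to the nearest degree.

θ ≈ 61°

Unpolarized light through the first polarizer → I₁ = ½ I₀, now polarized at 33°.
Target fraction: 4.83 / 12.4 W = 0.3895 of I₀.
Need I₂/I₀ = 0.3895, so cos²(θ − 33°) = 0.3895 / 0.5 = 0.779.
θ − 33° = arccos(√0.779) = 28.0°, giving θ ≈ 33 + 28.0 = 61.0°.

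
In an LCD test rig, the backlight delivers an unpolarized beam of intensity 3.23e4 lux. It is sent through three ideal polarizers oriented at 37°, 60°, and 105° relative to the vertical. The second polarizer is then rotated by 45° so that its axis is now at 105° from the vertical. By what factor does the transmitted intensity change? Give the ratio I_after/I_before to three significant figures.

I_new/I_old ≈ 0.331

Before rotation:
Unpolarized light through the first polarizer → I₁ = ½ I₀, now polarized at 37°.
I₂ = I₁ cos²(60° − 37°) = 0.5 I₀ · cos²(23°) = 0.4237 I₀.
I₃ = I₂ cos²(105° − 60°) = 0.4237 I₀ · cos²(45°) = 0.2118 I₀.
After rotation:
Unpolarized light through the first polarizer → I₁ = ½ I₀, now polarized at 37°.
I₂ = I₁ cos²(105° − 37°) = 0.5 I₀ · cos²(68°) = 0.07017 I₀.
I₃ = I₂ cos²(105° − 105°) = 0.07017 I₀ · cos²(0°) = 0.07017 I₀.
Ratio = 0.07017 / 0.2118 = 0.3312.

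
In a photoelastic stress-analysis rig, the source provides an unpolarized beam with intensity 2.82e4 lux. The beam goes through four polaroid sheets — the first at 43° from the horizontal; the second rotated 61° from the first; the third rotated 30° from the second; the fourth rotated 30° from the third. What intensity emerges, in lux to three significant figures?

I ≈ 1860 lux

Unpolarized light through the first polarizer → I₁ = 2.82e4 lux/2 = 1.41e+04 lux, polarized at 43°.
I₂ = I₁ · cos²(61°) = 1.41e+04 · 0.235 = 3314 lux.
I₃ = I₂ · cos²(30°) = 3314 · 0.75 = 2486 lux.
I₄ = I₃ · cos²(30°) = 2486 · 0.75 = 1864 lux.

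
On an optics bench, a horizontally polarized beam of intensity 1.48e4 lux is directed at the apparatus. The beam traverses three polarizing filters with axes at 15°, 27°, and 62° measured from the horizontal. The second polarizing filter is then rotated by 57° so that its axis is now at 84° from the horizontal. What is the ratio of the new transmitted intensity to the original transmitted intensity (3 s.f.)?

Before rotation:
I₁ = I₀ cos²(15° − 0°) = I₀ cos²(15°) = 0.933 I₀.
I₂ = I₁ cos²(27° − 15°) = 0.933 I₀ · cos²(12°) = 0.8927 I₀.
I₃ = I₂ cos²(62° − 27°) = 0.8927 I₀ · cos²(35°) = 0.599 I₀.
After rotation:
I₁ = I₀ cos²(15° − 0°) = I₀ cos²(15°) = 0.933 I₀.
I₂ = I₁ cos²(84° − 15°) = 0.933 I₀ · cos²(69°) = 0.1198 I₀.
I₃ = I₂ cos²(62° − 84°) = 0.1198 I₀ · cos²(22°) = 0.103 I₀.
Ratio = 0.103 / 0.599 = 0.172.

I_new/I_old ≈ 0.172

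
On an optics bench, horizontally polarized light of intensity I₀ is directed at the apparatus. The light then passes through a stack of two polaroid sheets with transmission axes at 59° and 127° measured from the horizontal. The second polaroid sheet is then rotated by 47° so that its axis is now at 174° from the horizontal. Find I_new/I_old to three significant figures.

I_new/I_old ≈ 1.27

Before rotation:
I₁ = I₀ cos²(59° − 0°) = I₀ cos²(59°) = 0.2653 I₀.
I₂ = I₁ cos²(127° − 59°) = 0.2653 I₀ · cos²(68°) = 0.03722 I₀.
After rotation:
I₁ = I₀ cos²(59° − 0°) = I₀ cos²(59°) = 0.2653 I₀.
Angle between axes 1 and 2: 65°. I₂ = 0.2653 I₀ · cos²(65°) = 0.04738 I₀.
Ratio = 0.04738 / 0.03722 = 1.273.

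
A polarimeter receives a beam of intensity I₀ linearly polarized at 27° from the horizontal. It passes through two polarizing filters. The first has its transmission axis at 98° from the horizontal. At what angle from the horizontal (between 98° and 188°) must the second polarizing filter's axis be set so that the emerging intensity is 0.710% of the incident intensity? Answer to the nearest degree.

By Malus's law, I₁ = I₀ cos²(98° − 27°) = I₀ cos²(71°) = 0.106 I₀.
Need I₂/I₀ = 0.0071, so cos²(θ − 98°) = 0.0071 / 0.106 = 0.06698.
θ − 98° = arccos(√0.06698) = 75.0°, giving θ ≈ 98 + 75.0 = 173.0°.

θ ≈ 173°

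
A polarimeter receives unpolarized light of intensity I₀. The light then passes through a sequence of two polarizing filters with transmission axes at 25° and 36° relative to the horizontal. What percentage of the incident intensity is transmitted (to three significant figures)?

≈ 48.2%

Unpolarized light through the first polarizer → I₁ = ½ I₀, now polarized at 25°.
I₂ = I₁ cos²(36° − 25°) = 0.5 I₀ · cos²(11°) = 0.4818 I₀.
That is 48.18% of the incident intensity.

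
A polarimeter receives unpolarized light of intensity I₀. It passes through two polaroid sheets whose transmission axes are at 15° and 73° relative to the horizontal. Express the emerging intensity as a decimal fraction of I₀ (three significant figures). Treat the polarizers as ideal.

Unpolarized light through the first polarizer → I₁ = ½ I₀, now polarized at 15°.
I₂ = I₁ cos²(73° − 15°) = 0.5 I₀ · cos²(58°) = 0.1404 I₀.
Transmitted fraction = 0.1404.

≈ 0.140 I₀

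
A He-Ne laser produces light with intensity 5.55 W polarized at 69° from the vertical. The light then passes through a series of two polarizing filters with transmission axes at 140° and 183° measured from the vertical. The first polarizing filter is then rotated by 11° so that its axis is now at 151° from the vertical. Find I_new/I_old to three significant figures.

I_new/I_old ≈ 0.246

Before rotation:
I₁ = I₀ cos²(140° − 69°) = I₀ cos²(71°) = 0.106 I₀.
I₂ = I₁ cos²(183° − 140°) = 0.106 I₀ · cos²(43°) = 0.05669 I₀.
After rotation:
I₁ = I₀ cos²(151° − 69°) = I₀ cos²(82°) = 0.01937 I₀.
I₂ = I₁ cos²(183° − 151°) = 0.01937 I₀ · cos²(32°) = 0.01393 I₀.
Ratio = 0.01393 / 0.05669 = 0.2457.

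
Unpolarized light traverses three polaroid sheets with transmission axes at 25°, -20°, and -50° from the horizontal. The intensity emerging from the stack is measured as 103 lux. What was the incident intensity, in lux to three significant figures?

I₀ ≈ 549 lux

Unpolarized light through the first polarizer → I₁ = ½ I₀, now polarized at 25°.
I₂ = I₁ cos²(-20° − 25°) = 0.5 I₀ · cos²(45°) = 0.25 I₀.
I₃ = I₂ cos²(-50° + 20°) = 0.25 I₀ · cos²(30°) = 0.1875 I₀.
So 103 lux = 0.1875 I₀, giving I₀ = 103/0.1875 = 549.3 lux.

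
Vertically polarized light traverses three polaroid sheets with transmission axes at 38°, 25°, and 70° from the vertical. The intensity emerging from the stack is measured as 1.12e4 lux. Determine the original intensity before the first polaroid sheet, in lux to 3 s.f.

I₀ ≈ 3.80e4 lux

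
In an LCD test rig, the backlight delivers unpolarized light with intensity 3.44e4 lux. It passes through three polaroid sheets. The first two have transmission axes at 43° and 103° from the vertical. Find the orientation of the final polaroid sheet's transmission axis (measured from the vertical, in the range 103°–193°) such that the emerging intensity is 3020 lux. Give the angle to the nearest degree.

θ ≈ 136°

Unpolarized light through the first polarizer → I₁ = ½ I₀, now polarized at 43°.
I₂ = I₁ cos²(103° − 43°) = 0.5 I₀ · cos²(60°) = 0.125 I₀.
Target fraction: 3020 / 3.44e4 lux = 0.08779 of I₀.
Need I₃/I₀ = 0.08779, so cos²(θ − 103°) = 0.08779 / 0.125 = 0.7023.
θ − 103° = arccos(√0.7023) = 33.1°, giving θ ≈ 103 + 33.1 = 136.1°.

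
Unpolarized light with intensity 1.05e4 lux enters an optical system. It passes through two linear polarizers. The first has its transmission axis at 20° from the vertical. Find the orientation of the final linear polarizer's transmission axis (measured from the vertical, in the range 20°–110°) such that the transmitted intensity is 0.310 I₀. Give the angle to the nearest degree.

Unpolarized light through the first polarizer → I₁ = ½ I₀, now polarized at 20°.
Need I₂/I₀ = 0.31, so cos²(θ − 20°) = 0.31 / 0.5 = 0.62.
θ − 20° = arccos(√0.62) = 38.1°, giving θ ≈ 20 + 38.1 = 58.1°.

θ ≈ 58°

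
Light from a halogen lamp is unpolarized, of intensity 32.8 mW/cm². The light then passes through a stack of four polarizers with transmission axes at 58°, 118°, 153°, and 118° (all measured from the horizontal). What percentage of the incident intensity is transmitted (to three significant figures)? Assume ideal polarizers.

Unpolarized light through the first polarizer → I₁ = 32.8 mW/cm²/2 = 16.4 mW/cm², polarized at 58°.
I₂ = I₁ · cos²(60°) = 16.4 · 0.25 = 4.1 mW/cm².
I₃ = I₂ · cos²(35°) = 4.1 · 0.671 = 2.751 mW/cm².
I₄ = I₃ · cos²(35°) = 2.751 · 0.671 = 1.846 mW/cm².
That is 5.628% of the incident intensity.

≈ 5.63%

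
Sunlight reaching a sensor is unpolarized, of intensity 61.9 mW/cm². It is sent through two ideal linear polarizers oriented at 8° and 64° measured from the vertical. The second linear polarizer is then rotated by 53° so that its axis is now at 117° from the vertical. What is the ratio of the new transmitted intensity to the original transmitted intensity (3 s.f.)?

I_new/I_old ≈ 0.339

Before rotation:
Unpolarized light through the first polarizer → I₁ = ½ I₀, now polarized at 8°.
I₂ = I₁ cos²(64° − 8°) = 0.5 I₀ · cos²(56°) = 0.1563 I₀.
After rotation:
Unpolarized light through the first polarizer → I₁ = ½ I₀, now polarized at 8°.
Angle between axes 1 and 2: 71°. I₂ = 0.5 I₀ · cos²(71°) = 0.053 I₀.
Ratio = 0.053 / 0.1563 = 0.339.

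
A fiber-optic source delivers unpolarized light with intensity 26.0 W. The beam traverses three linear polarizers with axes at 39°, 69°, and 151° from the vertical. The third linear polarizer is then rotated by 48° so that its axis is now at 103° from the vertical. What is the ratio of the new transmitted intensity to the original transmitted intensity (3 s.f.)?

Before rotation:
Unpolarized light through the first polarizer → I₁ = ½ I₀, now polarized at 39°.
I₂ = I₁ cos²(69° − 39°) = 0.5 I₀ · cos²(30°) = 0.375 I₀.
I₃ = I₂ cos²(151° − 69°) = 0.375 I₀ · cos²(82°) = 0.007263 I₀.
After rotation:
Unpolarized light through the first polarizer → I₁ = ½ I₀, now polarized at 39°.
I₂ = I₁ cos²(69° − 39°) = 0.5 I₀ · cos²(30°) = 0.375 I₀.
I₃ = I₂ cos²(103° − 69°) = 0.375 I₀ · cos²(34°) = 0.2577 I₀.
Ratio = 0.2577 / 0.007263 = 35.48.

I_new/I_old ≈ 35.5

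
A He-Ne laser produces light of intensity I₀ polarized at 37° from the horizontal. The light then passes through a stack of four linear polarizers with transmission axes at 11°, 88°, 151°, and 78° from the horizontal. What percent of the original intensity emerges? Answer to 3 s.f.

≈ 0.0720%

I₁ = I₀ cos²(11° − 37°) = I₀ cos²(26°) = 0.8078 I₀.
I₂ = I₁ cos²(88° − 11°) = 0.8078 I₀ · cos²(77°) = 0.04088 I₀.
I₃ = I₂ cos²(151° − 88°) = 0.04088 I₀ · cos²(63°) = 0.008425 I₀.
I₄ = I₃ cos²(78° − 151°) = 0.008425 I₀ · cos²(73°) = 0.0007202 I₀.
That is 0.07202% of the incident intensity.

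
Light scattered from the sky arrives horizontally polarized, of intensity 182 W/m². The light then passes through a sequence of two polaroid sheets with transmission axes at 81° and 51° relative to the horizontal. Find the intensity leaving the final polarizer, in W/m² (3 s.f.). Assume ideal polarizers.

By Malus's law, I₁ = 182 W/m² · cos²(81°) = 4.454 W/m².
I₂ = I₁ · cos²(30°) = 4.454 · 0.75 = 3.34 W/m².

I ≈ 3.34 W/m²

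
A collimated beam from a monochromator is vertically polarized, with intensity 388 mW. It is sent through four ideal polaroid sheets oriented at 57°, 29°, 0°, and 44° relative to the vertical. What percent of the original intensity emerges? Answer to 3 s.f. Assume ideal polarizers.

≈ 9.15%

I₁ = 388 mW · cos²(57°) = 115.1 mW.
I₂ = I₁ · cos²(28°) = 115.1 · 0.7796 = 89.73 mW.
I₃ = I₂ · cos²(29°) = 89.73 · 0.765 = 68.64 mW.
I₄ = I₃ · cos²(44°) = 68.64 · 0.5174 = 35.52 mW.
That is 9.154% of the incident intensity.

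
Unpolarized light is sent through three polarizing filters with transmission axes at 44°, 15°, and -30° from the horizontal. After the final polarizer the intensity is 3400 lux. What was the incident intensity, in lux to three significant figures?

Unpolarized light through the first polarizer → I₁ = ½ I₀, now polarized at 44°.
I₂ = I₁ cos²(15° − 44°) = 0.5 I₀ · cos²(29°) = 0.3825 I₀.
I₃ = I₂ cos²(-30° − 15°) = 0.3825 I₀ · cos²(45°) = 0.1912 I₀.
So 3400 lux = 0.1912 I₀, giving I₀ = 3400/0.1912 = 1.778e+04 lux.

I₀ ≈ 1.78e4 lux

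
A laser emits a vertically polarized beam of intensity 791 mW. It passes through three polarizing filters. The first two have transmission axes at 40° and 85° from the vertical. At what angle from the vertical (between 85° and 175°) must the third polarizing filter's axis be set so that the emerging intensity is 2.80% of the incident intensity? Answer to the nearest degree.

I₁ = I₀ cos²(40° − 0°) = I₀ cos²(40°) = 0.5868 I₀.
I₂ = I₁ cos²(85° − 40°) = 0.5868 I₀ · cos²(45°) = 0.2934 I₀.
Need I₃/I₀ = 0.028, so cos²(θ − 85°) = 0.028 / 0.2934 = 0.09543.
θ − 85° = arccos(√0.09543) = 72.0°, giving θ ≈ 85 + 72.0 = 157.0°.

θ ≈ 157°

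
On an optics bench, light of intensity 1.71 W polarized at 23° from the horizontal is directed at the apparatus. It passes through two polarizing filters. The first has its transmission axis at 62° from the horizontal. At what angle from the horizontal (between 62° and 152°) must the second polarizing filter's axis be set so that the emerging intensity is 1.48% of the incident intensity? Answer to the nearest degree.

θ ≈ 143°

I₁ = I₀ cos²(62° − 23°) = I₀ cos²(39°) = 0.604 I₀.
Need I₂/I₀ = 0.0148, so cos²(θ − 62°) = 0.0148 / 0.604 = 0.02451.
θ − 62° = arccos(√0.02451) = 81.0°, giving θ ≈ 62 + 81.0 = 143.0°.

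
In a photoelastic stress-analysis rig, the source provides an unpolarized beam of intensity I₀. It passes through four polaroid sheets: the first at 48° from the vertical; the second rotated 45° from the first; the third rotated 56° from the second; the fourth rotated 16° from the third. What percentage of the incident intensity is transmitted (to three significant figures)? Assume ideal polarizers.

≈ 7.22%

Unpolarized light through the first polarizer → I₁ = ½ I₀, now polarized at 48°.
I₂ = I₁ cos²(45°) = 0.5 · 0.5 I₀ = 0.25 I₀.
I₃ = I₂ cos²(56°) = 0.25 · 0.3127 I₀ = 0.07817 I₀.
I₄ = I₃ cos²(16°) = 0.07817 · 0.924 I₀ = 0.07223 I₀.
That is 7.223% of the incident intensity.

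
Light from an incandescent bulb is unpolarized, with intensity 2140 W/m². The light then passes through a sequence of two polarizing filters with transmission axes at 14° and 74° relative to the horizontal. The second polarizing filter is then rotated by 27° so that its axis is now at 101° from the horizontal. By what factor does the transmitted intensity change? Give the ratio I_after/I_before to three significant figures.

I_new/I_old ≈ 0.0110

Before rotation:
Unpolarized light through the first polarizer → I₁ = ½ I₀, now polarized at 14°.
I₂ = I₁ cos²(74° − 14°) = 0.5 I₀ · cos²(60°) = 0.125 I₀.
After rotation:
Unpolarized light through the first polarizer → I₁ = ½ I₀, now polarized at 14°.
I₂ = I₁ cos²(101° − 14°) = 0.5 I₀ · cos²(87°) = 0.00137 I₀.
Ratio = 0.00137 / 0.125 = 0.01096.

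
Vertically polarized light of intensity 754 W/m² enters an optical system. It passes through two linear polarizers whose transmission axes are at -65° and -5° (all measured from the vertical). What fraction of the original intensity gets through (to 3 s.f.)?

I/I₀ ≈ 0.0447

By Malus's law, I₁ = 754 W/m² · cos²(65°) = 134.7 W/m².
I₂ = I₁ · cos²(60°) = 134.7 · 0.25 = 33.67 W/m².
Transmitted fraction = 0.04465.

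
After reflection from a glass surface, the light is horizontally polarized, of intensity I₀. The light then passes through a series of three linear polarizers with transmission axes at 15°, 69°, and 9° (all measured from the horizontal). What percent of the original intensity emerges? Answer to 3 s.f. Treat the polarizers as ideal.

I₁ = I₀ cos²(15° − 0°) = I₀ cos²(15°) = 0.933 I₀.
I₂ = I₁ cos²(69° − 15°) = 0.933 I₀ · cos²(54°) = 0.3223 I₀.
I₃ = I₂ cos²(9° − 69°) = 0.3223 I₀ · cos²(60°) = 0.08059 I₀.
That is 8.059% of the incident intensity.

≈ 8.06%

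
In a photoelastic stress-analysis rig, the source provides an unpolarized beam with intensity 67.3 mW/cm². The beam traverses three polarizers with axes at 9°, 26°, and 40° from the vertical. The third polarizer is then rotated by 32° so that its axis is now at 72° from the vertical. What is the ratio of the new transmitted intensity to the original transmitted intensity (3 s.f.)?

I_new/I_old ≈ 0.513

Before rotation:
Unpolarized light through the first polarizer → I₁ = ½ I₀, now polarized at 9°.
I₂ = I₁ cos²(26° − 9°) = 0.5 I₀ · cos²(17°) = 0.4573 I₀.
I₃ = I₂ cos²(40° − 26°) = 0.4573 I₀ · cos²(14°) = 0.4305 I₀.
After rotation:
Unpolarized light through the first polarizer → I₁ = ½ I₀, now polarized at 9°.
I₂ = I₁ cos²(26° − 9°) = 0.5 I₀ · cos²(17°) = 0.4573 I₀.
I₃ = I₂ cos²(72° − 26°) = 0.4573 I₀ · cos²(46°) = 0.2207 I₀.
Ratio = 0.2207 / 0.4305 = 0.5125.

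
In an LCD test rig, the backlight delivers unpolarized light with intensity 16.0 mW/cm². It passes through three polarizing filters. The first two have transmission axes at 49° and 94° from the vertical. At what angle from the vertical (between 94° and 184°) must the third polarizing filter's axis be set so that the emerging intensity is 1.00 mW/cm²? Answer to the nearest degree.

θ ≈ 154°

Unpolarized light through the first polarizer → I₁ = ½ I₀, now polarized at 49°.
I₂ = I₁ cos²(94° − 49°) = 0.5 I₀ · cos²(45°) = 0.25 I₀.
Target fraction: 1.00 / 16.0 mW/cm² = 0.0625 of I₀.
Need I₃/I₀ = 0.0625, so cos²(θ − 94°) = 0.0625 / 0.25 = 0.25.
θ − 94° = arccos(√0.25) = 60.0°, giving θ ≈ 94 + 60.0 = 154.0°.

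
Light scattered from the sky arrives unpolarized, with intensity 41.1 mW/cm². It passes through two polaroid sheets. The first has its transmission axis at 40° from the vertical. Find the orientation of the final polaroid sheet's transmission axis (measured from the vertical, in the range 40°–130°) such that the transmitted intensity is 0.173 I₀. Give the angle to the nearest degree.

θ ≈ 94°

Unpolarized light through the first polarizer → I₁ = ½ I₀, now polarized at 40°.
Need I₂/I₀ = 0.173, so cos²(θ − 40°) = 0.173 / 0.5 = 0.346.
θ − 40° = arccos(√0.346) = 54.0°, giving θ ≈ 40 + 54.0 = 94.0°.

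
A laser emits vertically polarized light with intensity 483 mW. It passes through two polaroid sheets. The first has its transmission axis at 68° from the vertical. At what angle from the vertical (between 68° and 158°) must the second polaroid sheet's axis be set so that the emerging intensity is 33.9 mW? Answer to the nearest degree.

By Malus's law, I₁ = I₀ cos²(68° − 0°) = I₀ cos²(68°) = 0.1403 I₀.
Target fraction: 33.9 / 483 mW = 0.07019 of I₀.
Need I₂/I₀ = 0.07019, so cos²(θ − 68°) = 0.07019 / 0.1403 = 0.5002.
θ − 68° = arccos(√0.5002) = 45.0°, giving θ ≈ 68 + 45.0 = 113.0°.

θ ≈ 113°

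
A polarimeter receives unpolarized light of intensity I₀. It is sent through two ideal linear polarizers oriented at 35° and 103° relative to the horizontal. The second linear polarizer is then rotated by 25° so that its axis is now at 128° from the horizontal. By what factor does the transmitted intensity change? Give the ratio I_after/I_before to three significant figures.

I_new/I_old ≈ 0.0195

Before rotation:
Unpolarized light through the first polarizer → I₁ = ½ I₀, now polarized at 35°.
I₂ = I₁ cos²(103° − 35°) = 0.5 I₀ · cos²(68°) = 0.07017 I₀.
After rotation:
Unpolarized light through the first polarizer → I₁ = ½ I₀, now polarized at 35°.
Angle between axes 1 and 2: 87°. I₂ = 0.5 I₀ · cos²(87°) = 0.00137 I₀.
Ratio = 0.00137 / 0.07017 = 0.01952.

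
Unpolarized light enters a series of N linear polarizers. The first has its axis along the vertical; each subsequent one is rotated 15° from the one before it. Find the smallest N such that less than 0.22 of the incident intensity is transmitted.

N = 13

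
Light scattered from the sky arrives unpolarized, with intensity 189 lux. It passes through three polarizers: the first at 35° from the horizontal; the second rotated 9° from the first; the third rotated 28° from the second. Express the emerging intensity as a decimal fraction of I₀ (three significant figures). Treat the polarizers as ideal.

Unpolarized light through the first polarizer → I₁ = 189 lux/2 = 94.5 lux, polarized at 35°.
I₂ = I₁ · cos²(9°) = 94.5 · 0.9755 = 92.19 lux.
I₃ = I₂ · cos²(28°) = 92.19 · 0.7796 = 71.87 lux.
Transmitted fraction = 0.3803.

I/I₀ ≈ 0.380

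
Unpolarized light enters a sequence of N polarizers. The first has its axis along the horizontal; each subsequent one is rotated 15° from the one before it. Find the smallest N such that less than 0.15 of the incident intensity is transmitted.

First polarizer halves the unpolarized light: factor 1/2.
Each further stage multiplies by cos²(15°) = 0.933.
After N polarizers: T = 0.5·0.933^(N−1). Require T < 0.15 ⇒ N−1 > ln(0.15/0.5)/ln(0.933) = 17.36, so N−1 ≥ 18 and N = 19.
Check: N=19 gives T = 0.1435 < 0.15; N=18 gives T = 0.1538.

N = 19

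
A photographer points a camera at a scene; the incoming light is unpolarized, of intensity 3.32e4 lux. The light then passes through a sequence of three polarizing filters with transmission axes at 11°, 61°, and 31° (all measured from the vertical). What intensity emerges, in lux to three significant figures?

Unpolarized light through the first polarizer → I₁ = 3.32e4 lux/2 = 1.66e+04 lux, polarized at 11°.
I₂ = I₁ · cos²(50°) = 1.66e+04 · 0.4132 = 6859 lux.
I₃ = I₂ · cos²(30°) = 6859 · 0.75 = 5144 lux.

I ≈ 5140 lux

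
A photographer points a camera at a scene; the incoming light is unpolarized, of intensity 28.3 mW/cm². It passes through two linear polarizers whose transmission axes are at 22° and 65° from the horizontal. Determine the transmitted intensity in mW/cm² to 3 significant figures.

I ≈ 7.57 mW/cm²

Unpolarized light through the first polarizer → I₁ = 28.3 mW/cm²/2 = 14.15 mW/cm², polarized at 22°.
I₂ = I₁ · cos²(43°) = 14.15 · 0.5349 = 7.569 mW/cm².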